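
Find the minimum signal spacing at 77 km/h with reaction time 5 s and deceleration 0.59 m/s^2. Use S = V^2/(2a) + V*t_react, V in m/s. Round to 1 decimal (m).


V = 77 / 3.6 = 21.3889 m/s
Braking distance = 21.3889^2 / (2*0.59) = 387.6988 m
Sighting distance = 21.3889 * 5 = 106.9444 m
S = 387.6988 + 106.9444 = 494.6 m

494.6


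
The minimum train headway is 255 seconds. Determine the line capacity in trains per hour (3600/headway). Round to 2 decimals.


Capacity = 3600 / headway
Capacity = 3600 / 255
Capacity = 14.12 trains/hour

14.12


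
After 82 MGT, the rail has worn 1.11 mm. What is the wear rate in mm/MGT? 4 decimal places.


Wear rate = total wear / cumulative tonnage
Rate = 1.11 / 82
Rate = 0.0135 mm/MGT

0.0135


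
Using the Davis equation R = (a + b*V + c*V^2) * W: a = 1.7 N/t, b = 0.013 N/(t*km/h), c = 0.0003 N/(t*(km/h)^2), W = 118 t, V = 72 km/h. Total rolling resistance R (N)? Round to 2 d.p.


b*V = 0.013 * 72 = 0.936
c*V^2 = 0.0003 * 5184 = 1.5552
R_per_t = 1.7 + 0.936 + 1.5552 = 4.1912 N/t
R_total = 4.1912 * 118 = 494.56 N

494.56


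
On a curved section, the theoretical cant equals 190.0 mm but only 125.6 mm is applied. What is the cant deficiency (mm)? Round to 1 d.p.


Cant deficiency = equilibrium cant - actual cant
CD = 190.0 - 125.6
CD = 64.4 mm

64.4


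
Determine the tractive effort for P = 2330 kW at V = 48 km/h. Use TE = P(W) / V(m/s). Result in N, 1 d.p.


Convert: P = 2330 kW = 2330000 W
V = 48 / 3.6 = 13.3333 m/s
TE = 2330000 / 13.3333
TE = 174750.0 N

174750.0


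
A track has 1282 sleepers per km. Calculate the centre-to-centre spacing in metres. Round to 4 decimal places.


Spacing = 1000 m / number of sleepers
Spacing = 1000 / 1282
Spacing = 0.7800 m

0.7800


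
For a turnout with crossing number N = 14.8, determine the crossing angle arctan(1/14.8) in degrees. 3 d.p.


1/N = 1/14.8 = 0.067568
angle = arctan(0.067568) = 0.067465 rad
angle = 0.067465 * 180/pi = 3.865 degrees

3.865


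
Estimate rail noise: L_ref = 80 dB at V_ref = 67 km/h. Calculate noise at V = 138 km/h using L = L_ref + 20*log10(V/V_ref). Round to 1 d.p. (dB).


V/V_ref = 138 / 67 = 2.059701
log10(2.059701) = 0.313804
20 * 0.313804 = 6.2761
L = 80 + 6.2761 = 86.3 dB

86.3


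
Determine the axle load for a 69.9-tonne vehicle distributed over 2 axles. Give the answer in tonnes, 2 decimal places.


Load per axle = total weight / number of axles
Load = 69.9 / 2
Load = 34.95 tonnes

34.95


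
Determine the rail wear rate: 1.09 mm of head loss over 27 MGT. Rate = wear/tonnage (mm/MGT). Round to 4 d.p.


Wear rate = total wear / cumulative tonnage
Rate = 1.09 / 27
Rate = 0.0404 mm/MGT

0.0404


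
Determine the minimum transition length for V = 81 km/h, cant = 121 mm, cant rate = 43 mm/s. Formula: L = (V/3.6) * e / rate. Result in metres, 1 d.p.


Convert speed: V = 81 / 3.6 = 22.5 m/s
L = 22.5 * 121 / 43
L = 2722.5 / 43
L = 63.3 m

63.3


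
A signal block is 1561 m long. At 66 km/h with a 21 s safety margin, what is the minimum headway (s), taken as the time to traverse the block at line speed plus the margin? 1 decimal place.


V = 66 / 3.6 = 18.3333 m/s
Block traversal time = 1561 / 18.3333 = 85.1455 s
Headway = 85.1455 + 21
Headway = 106.1 s

106.1


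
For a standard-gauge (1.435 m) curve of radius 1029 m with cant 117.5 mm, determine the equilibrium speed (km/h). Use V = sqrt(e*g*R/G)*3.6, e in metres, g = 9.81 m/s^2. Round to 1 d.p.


Convert cant: e = 117.5 mm = 0.1175 m
V_ms = sqrt(0.1175 * 9.81 * 1029 / 1.435)
V_ms = sqrt(826.552317) = 28.7498 m/s
V = 28.7498 * 3.6 = 103.5 km/h

103.5


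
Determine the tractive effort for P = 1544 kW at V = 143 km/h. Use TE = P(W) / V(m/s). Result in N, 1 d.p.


Convert: P = 1544 kW = 1544000 W
V = 143 / 3.6 = 39.7222 m/s
TE = 1544000 / 39.7222
TE = 38869.9 N

38869.9


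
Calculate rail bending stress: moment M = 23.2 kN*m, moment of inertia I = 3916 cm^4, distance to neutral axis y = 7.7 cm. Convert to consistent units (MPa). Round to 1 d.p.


Convert units:
M = 23.2 kN*m = 23200000 N*mm
y = 7.7 cm = 77 mm
I = 3916 cm^4 = 39160000 mm^4
sigma = 23200000 * 77 / 39160000
sigma = 45.6 MPa

45.6


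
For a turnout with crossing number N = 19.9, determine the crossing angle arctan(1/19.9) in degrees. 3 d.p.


1/N = 1/19.9 = 0.050251
angle = arctan(0.050251) = 0.050209 rad
angle = 0.050209 * 180/pi = 2.877 degrees

2.877


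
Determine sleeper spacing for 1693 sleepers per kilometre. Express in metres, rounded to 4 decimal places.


Spacing = 1000 m / number of sleepers
Spacing = 1000 / 1693
Spacing = 0.5907 m

0.5907


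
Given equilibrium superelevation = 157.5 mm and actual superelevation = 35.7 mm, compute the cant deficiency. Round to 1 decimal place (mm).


Cant deficiency = equilibrium cant - actual cant
CD = 157.5 - 35.7
CD = 121.8 mm

121.8


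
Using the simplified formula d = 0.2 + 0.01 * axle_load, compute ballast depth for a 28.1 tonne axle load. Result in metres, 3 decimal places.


d = 0.2 + 0.01 * 28.1
d = 0.2 + 0.281
d = 0.481 m

0.481


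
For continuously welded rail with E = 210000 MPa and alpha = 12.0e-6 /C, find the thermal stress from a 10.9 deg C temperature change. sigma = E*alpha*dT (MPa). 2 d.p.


sigma = E * alpha * dT
sigma = 210000 * 12.0e-6 * 10.9
sigma = 2.52 * 10.9
sigma = 27.47 MPa

27.47


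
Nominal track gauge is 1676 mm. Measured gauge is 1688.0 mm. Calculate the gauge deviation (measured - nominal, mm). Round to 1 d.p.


Deviation = measured - nominal
Deviation = 1688.0 - 1676
Deviation = 12.0 mm

12.0


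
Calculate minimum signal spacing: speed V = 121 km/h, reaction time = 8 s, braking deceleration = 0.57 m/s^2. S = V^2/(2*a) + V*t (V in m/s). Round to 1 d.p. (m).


V = 121 / 3.6 = 33.6111 m/s
Braking distance = 33.6111^2 / (2*0.57) = 990.9709 m
Sighting distance = 33.6111 * 8 = 268.8889 m
S = 990.9709 + 268.8889 = 1259.9 m

1259.9


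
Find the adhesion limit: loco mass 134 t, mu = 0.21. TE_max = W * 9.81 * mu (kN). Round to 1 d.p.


TE_max = W * g * mu
TE_max = 134 * 9.81 * 0.21
TE_max = 1314.54 * 0.21
TE_max = 276.1 kN

276.1


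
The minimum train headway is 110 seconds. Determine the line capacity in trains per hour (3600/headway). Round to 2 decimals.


Capacity = 3600 / headway
Capacity = 3600 / 110
Capacity = 32.73 trains/hour

32.73


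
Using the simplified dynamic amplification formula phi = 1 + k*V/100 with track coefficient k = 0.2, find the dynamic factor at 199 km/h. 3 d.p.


phi = 1 + k * V / 100
phi = 1 + 0.2 * 199 / 100
phi = 1 + 0.398
phi = 1.398

1.398


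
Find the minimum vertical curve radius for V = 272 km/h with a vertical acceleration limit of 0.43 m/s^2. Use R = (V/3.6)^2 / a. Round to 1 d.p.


Convert speed: V = 272 / 3.6 = 75.5556 m/s
V^2 = 5708.642 m^2/s^2
R_v = 5708.642 / 0.43
R_v = 13275.9 m

13275.9


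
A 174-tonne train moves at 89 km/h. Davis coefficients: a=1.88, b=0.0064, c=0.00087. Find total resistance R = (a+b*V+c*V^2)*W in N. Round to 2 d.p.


b*V = 0.0064 * 89 = 0.5696
c*V^2 = 0.00087 * 7921 = 6.89127
R_per_t = 1.88 + 0.5696 + 6.89127 = 9.34087 N/t
R_total = 9.34087 * 174 = 1625.31 N

1625.31


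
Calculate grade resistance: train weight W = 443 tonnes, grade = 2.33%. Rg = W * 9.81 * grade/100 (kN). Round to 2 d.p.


Rg = W * 9.81 * grade / 100
Rg = 443 * 9.81 * 2.33 / 100
Rg = 4345.83 * 0.0233
Rg = 101.26 kN

101.26


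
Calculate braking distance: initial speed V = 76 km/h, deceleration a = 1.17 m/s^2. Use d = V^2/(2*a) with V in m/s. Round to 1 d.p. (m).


Convert speed: V = 76 / 3.6 = 21.1111 m/s
V^2 = 445.679
d = 445.679 / (2 * 1.17)
d = 445.679 / 2.34
d = 190.5 m

190.5


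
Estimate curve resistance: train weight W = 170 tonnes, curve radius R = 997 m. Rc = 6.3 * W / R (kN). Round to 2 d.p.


Rc = 6.3 * W / R
Rc = 6.3 * 170 / 997
Rc = 1071.0 / 997
Rc = 1.07 kN

1.07


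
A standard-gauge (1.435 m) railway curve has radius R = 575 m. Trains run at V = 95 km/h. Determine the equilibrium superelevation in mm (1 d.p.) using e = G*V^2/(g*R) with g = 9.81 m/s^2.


Convert speed: V = 95 / 3.6 = 26.3889 m/s
Apply formula: e = 1.435 * 26.3889^2 / (9.81 * 575)
e = 1.435 * 696.3735 / 5640.75
e = 0.177157 m = 177.2 mm

177.2


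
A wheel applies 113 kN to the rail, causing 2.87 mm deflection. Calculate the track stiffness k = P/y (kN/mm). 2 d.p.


Track stiffness k = P / y
k = 113 / 2.87
k = 39.37 kN/mm

39.37


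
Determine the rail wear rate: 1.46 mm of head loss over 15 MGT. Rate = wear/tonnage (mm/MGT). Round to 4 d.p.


Wear rate = total wear / cumulative tonnage
Rate = 1.46 / 15
Rate = 0.0973 mm/MGT

0.0973


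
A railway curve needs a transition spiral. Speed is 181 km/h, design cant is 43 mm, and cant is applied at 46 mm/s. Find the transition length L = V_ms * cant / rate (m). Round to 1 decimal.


Convert speed: V = 181 / 3.6 = 50.2778 m/s
L = 50.2778 * 43 / 46
L = 2161.9444 / 46
L = 47.0 m

47.0


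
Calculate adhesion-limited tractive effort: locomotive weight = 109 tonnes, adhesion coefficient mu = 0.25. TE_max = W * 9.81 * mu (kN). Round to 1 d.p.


TE_max = W * g * mu
TE_max = 109 * 9.81 * 0.25
TE_max = 1069.29 * 0.25
TE_max = 267.3 kN

267.3


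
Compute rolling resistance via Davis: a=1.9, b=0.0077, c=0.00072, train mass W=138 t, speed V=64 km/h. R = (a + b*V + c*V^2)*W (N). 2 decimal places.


b*V = 0.0077 * 64 = 0.4928
c*V^2 = 0.00072 * 4096 = 2.94912
R_per_t = 1.9 + 0.4928 + 2.94912 = 5.34192 N/t
R_total = 5.34192 * 138 = 737.18 N

737.18


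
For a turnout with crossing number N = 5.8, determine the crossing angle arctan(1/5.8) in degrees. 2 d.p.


1/N = 1/5.8 = 0.172414
angle = arctan(0.172414) = 0.170735 rad
angle = 0.170735 * 180/pi = 9.78 degrees

9.78


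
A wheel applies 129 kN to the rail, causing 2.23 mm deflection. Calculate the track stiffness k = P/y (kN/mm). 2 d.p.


Track stiffness k = P / y
k = 129 / 2.23
k = 57.85 kN/mm

57.85


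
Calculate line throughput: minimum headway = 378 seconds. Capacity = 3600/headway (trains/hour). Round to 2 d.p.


Capacity = 3600 / headway
Capacity = 3600 / 378
Capacity = 9.52 trains/hour

9.52


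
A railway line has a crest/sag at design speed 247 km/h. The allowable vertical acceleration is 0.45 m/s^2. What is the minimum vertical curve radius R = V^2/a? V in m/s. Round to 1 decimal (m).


Convert speed: V = 247 / 3.6 = 68.6111 m/s
V^2 = 4707.4846 m^2/s^2
R_v = 4707.4846 / 0.45
R_v = 10461.1 m

10461.1


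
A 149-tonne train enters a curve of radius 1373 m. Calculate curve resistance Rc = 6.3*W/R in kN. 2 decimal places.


Rc = 6.3 * W / R
Rc = 6.3 * 149 / 1373
Rc = 938.7 / 1373
Rc = 0.68 kN

0.68


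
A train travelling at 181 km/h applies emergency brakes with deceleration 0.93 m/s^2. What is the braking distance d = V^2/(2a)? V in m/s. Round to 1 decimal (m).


Convert speed: V = 181 / 3.6 = 50.2778 m/s
V^2 = 2527.8549
d = 2527.8549 / (2 * 0.93)
d = 2527.8549 / 1.86
d = 1359.1 m

1359.1


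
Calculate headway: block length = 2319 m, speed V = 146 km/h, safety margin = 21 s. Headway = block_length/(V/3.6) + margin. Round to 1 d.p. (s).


V = 146 / 3.6 = 40.5556 m/s
Block traversal time = 2319 / 40.5556 = 57.1808 s
Headway = 57.1808 + 21
Headway = 78.2 s

78.2


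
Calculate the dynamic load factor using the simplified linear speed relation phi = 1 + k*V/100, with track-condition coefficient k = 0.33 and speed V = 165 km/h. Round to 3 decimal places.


phi = 1 + k * V / 100
phi = 1 + 0.33 * 165 / 100
phi = 1 + 0.5445
phi = 1.545

1.545


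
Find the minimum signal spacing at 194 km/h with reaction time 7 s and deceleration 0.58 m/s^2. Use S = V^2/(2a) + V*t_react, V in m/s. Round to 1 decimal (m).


V = 194 / 3.6 = 53.8889 m/s
Braking distance = 53.8889^2 / (2*0.58) = 2503.4589 m
Sighting distance = 53.8889 * 7 = 377.2222 m
S = 2503.4589 + 377.2222 = 2880.7 m

2880.7


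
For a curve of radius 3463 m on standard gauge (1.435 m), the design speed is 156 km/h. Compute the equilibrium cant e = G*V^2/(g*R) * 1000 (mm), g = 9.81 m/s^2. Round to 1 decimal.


Convert speed: V = 156 / 3.6 = 43.3333 m/s
Apply formula: e = 1.435 * 43.3333^2 / (9.81 * 3463)
e = 1.435 * 1877.7778 / 33972.03
e = 0.079319 m = 79.3 mm

79.3


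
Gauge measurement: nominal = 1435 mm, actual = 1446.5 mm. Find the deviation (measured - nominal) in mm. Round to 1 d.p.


Deviation = measured - nominal
Deviation = 1446.5 - 1435
Deviation = 11.5 mm

11.5


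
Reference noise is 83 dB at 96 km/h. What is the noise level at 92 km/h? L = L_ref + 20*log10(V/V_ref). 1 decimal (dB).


V/V_ref = 92 / 96 = 0.958333
log10(0.958333) = -0.018483
20 * -0.018483 = -0.3697
L = 83 + -0.3697 = 82.6 dB

82.6


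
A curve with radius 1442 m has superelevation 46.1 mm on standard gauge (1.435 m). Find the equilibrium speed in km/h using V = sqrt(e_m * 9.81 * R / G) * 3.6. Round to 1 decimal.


Convert cant: e = 46.1 mm = 0.0461 m
V_ms = sqrt(0.0461 * 9.81 * 1442 / 1.435)
V_ms = sqrt(454.447054) = 21.3178 m/s
V = 21.3178 * 3.6 = 76.7 km/h

76.7


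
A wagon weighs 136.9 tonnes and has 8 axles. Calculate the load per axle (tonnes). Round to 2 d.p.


Load per axle = total weight / number of axles
Load = 136.9 / 8
Load = 17.11 tonnes

17.11


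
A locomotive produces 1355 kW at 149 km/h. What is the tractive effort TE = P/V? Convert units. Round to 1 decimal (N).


Convert: P = 1355 kW = 1355000 W
V = 149 / 3.6 = 41.3889 m/s
TE = 1355000 / 41.3889
TE = 32738.3 N

32738.3


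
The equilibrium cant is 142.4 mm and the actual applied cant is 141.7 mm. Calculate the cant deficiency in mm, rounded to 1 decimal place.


Cant deficiency = equilibrium cant - actual cant
CD = 142.4 - 141.7
CD = 0.7 mm

0.7


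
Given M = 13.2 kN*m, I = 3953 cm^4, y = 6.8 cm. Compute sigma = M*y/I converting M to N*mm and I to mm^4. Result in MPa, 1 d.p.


Convert units:
M = 13.2 kN*m = 13200000 N*mm
y = 6.8 cm = 68 mm
I = 3953 cm^4 = 39530000 mm^4
sigma = 13200000 * 68 / 39530000
sigma = 22.7 MPa

22.7


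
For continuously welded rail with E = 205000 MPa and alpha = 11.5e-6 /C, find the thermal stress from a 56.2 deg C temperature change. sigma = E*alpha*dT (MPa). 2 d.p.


sigma = E * alpha * dT
sigma = 205000 * 11.5e-6 * 56.2
sigma = 2.3575 * 56.2
sigma = 132.49 MPa

132.49


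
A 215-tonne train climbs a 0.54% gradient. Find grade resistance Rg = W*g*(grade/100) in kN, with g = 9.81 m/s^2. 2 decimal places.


Rg = W * 9.81 * grade / 100
Rg = 215 * 9.81 * 0.54 / 100
Rg = 2109.15 * 0.0054
Rg = 11.39 kN

11.39


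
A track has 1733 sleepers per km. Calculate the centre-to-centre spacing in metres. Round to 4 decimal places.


Spacing = 1000 m / number of sleepers
Spacing = 1000 / 1733
Spacing = 0.5770 m

0.5770


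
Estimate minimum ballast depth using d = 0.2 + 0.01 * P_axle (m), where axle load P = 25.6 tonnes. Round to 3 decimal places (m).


d = 0.2 + 0.01 * 25.6
d = 0.2 + 0.256
d = 0.456 m

0.456


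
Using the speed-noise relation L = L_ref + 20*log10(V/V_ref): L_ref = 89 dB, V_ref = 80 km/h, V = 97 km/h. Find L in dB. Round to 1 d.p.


V/V_ref = 97 / 80 = 1.2125
log10(1.2125) = 0.083682
20 * 0.083682 = 1.6736
L = 89 + 1.6736 = 90.7 dB

90.7


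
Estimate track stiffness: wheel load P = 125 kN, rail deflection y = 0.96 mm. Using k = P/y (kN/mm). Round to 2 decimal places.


Track stiffness k = P / y
k = 125 / 0.96
k = 130.21 kN/mm

130.21


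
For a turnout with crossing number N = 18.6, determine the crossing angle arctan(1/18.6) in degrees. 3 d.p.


1/N = 1/18.6 = 0.053763
angle = arctan(0.053763) = 0.053712 rad
angle = 0.053712 * 180/pi = 3.077 degrees

3.077


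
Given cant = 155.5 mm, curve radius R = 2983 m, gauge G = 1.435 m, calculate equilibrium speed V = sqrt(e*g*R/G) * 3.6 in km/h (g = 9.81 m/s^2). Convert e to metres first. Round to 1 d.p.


Convert cant: e = 155.5 mm = 0.1555 m
V_ms = sqrt(0.1555 * 9.81 * 2983 / 1.435)
V_ms = sqrt(3171.032937) = 56.3119 m/s
V = 56.3119 * 3.6 = 202.7 km/h

202.7


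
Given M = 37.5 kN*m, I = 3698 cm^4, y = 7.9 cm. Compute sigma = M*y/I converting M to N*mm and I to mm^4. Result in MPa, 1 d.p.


Convert units:
M = 37.5 kN*m = 37500000 N*mm
y = 7.9 cm = 79 mm
I = 3698 cm^4 = 36980000 mm^4
sigma = 37500000 * 79 / 36980000
sigma = 80.1 MPa

80.1


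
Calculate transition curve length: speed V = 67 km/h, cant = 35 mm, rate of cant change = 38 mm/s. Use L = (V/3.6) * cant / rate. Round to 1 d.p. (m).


Convert speed: V = 67 / 3.6 = 18.6111 m/s
L = 18.6111 * 35 / 38
L = 651.3889 / 38
L = 17.1 m

17.1


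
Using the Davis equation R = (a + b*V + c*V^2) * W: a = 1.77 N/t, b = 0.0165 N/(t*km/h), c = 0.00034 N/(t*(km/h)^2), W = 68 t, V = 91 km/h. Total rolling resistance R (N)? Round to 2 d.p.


b*V = 0.0165 * 91 = 1.5015
c*V^2 = 0.00034 * 8281 = 2.81554
R_per_t = 1.77 + 1.5015 + 2.81554 = 6.08704 N/t
R_total = 6.08704 * 68 = 413.92 N

413.92


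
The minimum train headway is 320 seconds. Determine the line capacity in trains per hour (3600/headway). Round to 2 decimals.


Capacity = 3600 / headway
Capacity = 3600 / 320
Capacity = 11.25 trains/hour

11.25


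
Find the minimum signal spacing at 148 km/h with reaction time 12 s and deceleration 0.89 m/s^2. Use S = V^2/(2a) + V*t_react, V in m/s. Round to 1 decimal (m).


V = 148 / 3.6 = 41.1111 m/s
Braking distance = 41.1111^2 / (2*0.89) = 949.5076 m
Sighting distance = 41.1111 * 12 = 493.3333 m
S = 949.5076 + 493.3333 = 1442.8 m

1442.8


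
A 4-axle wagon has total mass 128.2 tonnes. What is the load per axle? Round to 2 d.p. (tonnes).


Load per axle = total weight / number of axles
Load = 128.2 / 4
Load = 32.05 tonnes

32.05


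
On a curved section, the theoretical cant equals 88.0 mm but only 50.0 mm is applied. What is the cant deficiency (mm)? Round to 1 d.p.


Cant deficiency = equilibrium cant - actual cant
CD = 88.0 - 50.0
CD = 38.0 mm

38.0


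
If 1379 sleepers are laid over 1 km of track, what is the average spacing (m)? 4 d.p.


Spacing = 1000 m / number of sleepers
Spacing = 1000 / 1379
Spacing = 0.7252 m

0.7252


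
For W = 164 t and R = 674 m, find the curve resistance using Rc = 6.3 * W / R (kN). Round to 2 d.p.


Rc = 6.3 * W / R
Rc = 6.3 * 164 / 674
Rc = 1033.2 / 674
Rc = 1.53 kN

1.53


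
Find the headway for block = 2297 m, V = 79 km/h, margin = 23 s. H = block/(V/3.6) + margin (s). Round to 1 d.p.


V = 79 / 3.6 = 21.9444 m/s
Block traversal time = 2297 / 21.9444 = 104.6734 s
Headway = 104.6734 + 23
Headway = 127.7 s

127.7


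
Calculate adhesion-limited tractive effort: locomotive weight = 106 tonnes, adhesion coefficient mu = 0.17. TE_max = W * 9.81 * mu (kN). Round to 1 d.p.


TE_max = W * g * mu
TE_max = 106 * 9.81 * 0.17
TE_max = 1039.86 * 0.17
TE_max = 176.8 kN

176.8


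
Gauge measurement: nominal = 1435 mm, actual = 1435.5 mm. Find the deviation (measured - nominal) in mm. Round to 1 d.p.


Deviation = measured - nominal
Deviation = 1435.5 - 1435
Deviation = 0.5 mm

0.5


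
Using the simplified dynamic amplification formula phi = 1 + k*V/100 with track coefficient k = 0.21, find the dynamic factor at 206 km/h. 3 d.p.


phi = 1 + k * V / 100
phi = 1 + 0.21 * 206 / 100
phi = 1 + 0.4326
phi = 1.433

1.433


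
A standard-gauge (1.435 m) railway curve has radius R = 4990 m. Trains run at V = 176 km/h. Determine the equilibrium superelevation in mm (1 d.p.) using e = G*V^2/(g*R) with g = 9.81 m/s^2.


Convert speed: V = 176 / 3.6 = 48.8889 m/s
Apply formula: e = 1.435 * 48.8889^2 / (9.81 * 4990)
e = 1.435 * 2390.1235 / 48951.9
e = 0.070065 m = 70.1 mm

70.1


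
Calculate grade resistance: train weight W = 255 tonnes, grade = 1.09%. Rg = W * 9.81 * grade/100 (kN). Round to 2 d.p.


Rg = W * 9.81 * grade / 100
Rg = 255 * 9.81 * 1.09 / 100
Rg = 2501.55 * 0.0109
Rg = 27.27 kN

27.27


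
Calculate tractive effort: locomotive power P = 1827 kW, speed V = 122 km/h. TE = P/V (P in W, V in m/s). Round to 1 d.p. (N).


Convert: P = 1827 kW = 1827000 W
V = 122 / 3.6 = 33.8889 m/s
TE = 1827000 / 33.8889
TE = 53911.5 N

53911.5


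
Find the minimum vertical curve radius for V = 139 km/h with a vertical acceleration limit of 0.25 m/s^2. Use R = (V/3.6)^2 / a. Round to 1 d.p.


Convert speed: V = 139 / 3.6 = 38.6111 m/s
V^2 = 1490.8179 m^2/s^2
R_v = 1490.8179 / 0.25
R_v = 5963.3 m

5963.3


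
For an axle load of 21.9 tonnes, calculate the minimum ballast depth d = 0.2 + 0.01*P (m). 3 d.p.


d = 0.2 + 0.01 * 21.9
d = 0.2 + 0.219
d = 0.419 m

0.419


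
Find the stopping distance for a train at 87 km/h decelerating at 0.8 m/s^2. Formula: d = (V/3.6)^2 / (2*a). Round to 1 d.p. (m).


Convert speed: V = 87 / 3.6 = 24.1667 m/s
V^2 = 584.0278
d = 584.0278 / (2 * 0.8)
d = 584.0278 / 1.6
d = 365.0 m

365.0


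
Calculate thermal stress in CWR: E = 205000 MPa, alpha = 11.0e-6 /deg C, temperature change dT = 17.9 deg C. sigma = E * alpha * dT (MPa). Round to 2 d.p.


sigma = E * alpha * dT
sigma = 205000 * 11.0e-6 * 17.9
sigma = 2.255 * 17.9
sigma = 40.36 MPa

40.36


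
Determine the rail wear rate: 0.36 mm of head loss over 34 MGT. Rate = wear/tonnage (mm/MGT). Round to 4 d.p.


Wear rate = total wear / cumulative tonnage
Rate = 0.36 / 34
Rate = 0.0106 mm/MGT

0.0106


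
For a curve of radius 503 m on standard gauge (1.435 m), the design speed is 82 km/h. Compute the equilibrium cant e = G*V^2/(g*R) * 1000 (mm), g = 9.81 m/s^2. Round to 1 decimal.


Convert speed: V = 82 / 3.6 = 22.7778 m/s
Apply formula: e = 1.435 * 22.7778^2 / (9.81 * 503)
e = 1.435 * 518.8272 / 4934.43
e = 0.150882 m = 150.9 mm

150.9


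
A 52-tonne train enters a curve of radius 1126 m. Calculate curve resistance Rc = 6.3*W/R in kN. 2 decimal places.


Rc = 6.3 * W / R
Rc = 6.3 * 52 / 1126
Rc = 327.6 / 1126
Rc = 0.29 kN

0.29


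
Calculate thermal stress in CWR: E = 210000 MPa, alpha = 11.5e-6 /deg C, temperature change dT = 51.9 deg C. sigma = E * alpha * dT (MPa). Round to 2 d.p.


sigma = E * alpha * dT
sigma = 210000 * 11.5e-6 * 51.9
sigma = 2.415 * 51.9
sigma = 125.34 MPa

125.34


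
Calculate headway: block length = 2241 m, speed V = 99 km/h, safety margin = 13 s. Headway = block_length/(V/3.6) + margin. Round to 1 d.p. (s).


V = 99 / 3.6 = 27.5 m/s
Block traversal time = 2241 / 27.5 = 81.4909 s
Headway = 81.4909 + 13
Headway = 94.5 s

94.5


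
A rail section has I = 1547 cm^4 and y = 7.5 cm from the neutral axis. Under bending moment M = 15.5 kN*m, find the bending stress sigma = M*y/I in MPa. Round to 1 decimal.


Convert units:
M = 15.5 kN*m = 15500000 N*mm
y = 7.5 cm = 75 mm
I = 1547 cm^4 = 15470000 mm^4
sigma = 15500000 * 75 / 15470000
sigma = 75.1 MPa

75.1


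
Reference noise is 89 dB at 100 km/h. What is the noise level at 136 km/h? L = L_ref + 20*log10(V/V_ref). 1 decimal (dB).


V/V_ref = 136 / 100 = 1.36
log10(1.36) = 0.133539
20 * 0.133539 = 2.6708
L = 89 + 2.6708 = 91.7 dB

91.7


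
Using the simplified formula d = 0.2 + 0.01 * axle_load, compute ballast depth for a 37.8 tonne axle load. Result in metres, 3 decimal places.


d = 0.2 + 0.01 * 37.8
d = 0.2 + 0.378
d = 0.578 m

0.578


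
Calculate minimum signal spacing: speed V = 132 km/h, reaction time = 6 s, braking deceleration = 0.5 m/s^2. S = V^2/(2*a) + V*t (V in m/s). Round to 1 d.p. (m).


V = 132 / 3.6 = 36.6667 m/s
Braking distance = 36.6667^2 / (2*0.5) = 1344.4444 m
Sighting distance = 36.6667 * 6 = 220.0 m
S = 1344.4444 + 220.0 = 1564.4 m

1564.4


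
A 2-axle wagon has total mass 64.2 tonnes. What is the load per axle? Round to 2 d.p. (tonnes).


Load per axle = total weight / number of axles
Load = 64.2 / 2
Load = 32.10 tonnes

32.10


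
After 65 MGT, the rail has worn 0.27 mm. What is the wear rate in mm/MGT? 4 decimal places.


Wear rate = total wear / cumulative tonnage
Rate = 0.27 / 65
Rate = 0.0042 mm/MGT

0.0042


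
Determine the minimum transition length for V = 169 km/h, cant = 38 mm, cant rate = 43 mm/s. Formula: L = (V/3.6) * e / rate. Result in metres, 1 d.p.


Convert speed: V = 169 / 3.6 = 46.9444 m/s
L = 46.9444 * 38 / 43
L = 1783.8889 / 43
L = 41.5 m

41.5


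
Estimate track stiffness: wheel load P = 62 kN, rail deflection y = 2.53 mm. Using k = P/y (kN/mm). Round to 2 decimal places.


Track stiffness k = P / y
k = 62 / 2.53
k = 24.51 kN/mm

24.51


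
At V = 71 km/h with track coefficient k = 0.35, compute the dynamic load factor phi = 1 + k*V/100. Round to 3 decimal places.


phi = 1 + k * V / 100
phi = 1 + 0.35 * 71 / 100
phi = 1 + 0.2485
phi = 1.249

1.249


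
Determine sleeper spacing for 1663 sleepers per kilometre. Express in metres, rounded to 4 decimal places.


Spacing = 1000 m / number of sleepers
Spacing = 1000 / 1663
Spacing = 0.6013 m

0.6013


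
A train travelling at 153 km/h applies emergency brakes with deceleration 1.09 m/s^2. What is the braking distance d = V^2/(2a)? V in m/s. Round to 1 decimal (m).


Convert speed: V = 153 / 3.6 = 42.5 m/s
V^2 = 1806.25
d = 1806.25 / (2 * 1.09)
d = 1806.25 / 2.18
d = 828.6 m

828.6


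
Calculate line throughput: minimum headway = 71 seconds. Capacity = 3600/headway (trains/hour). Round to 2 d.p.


Capacity = 3600 / headway
Capacity = 3600 / 71
Capacity = 50.70 trains/hour

50.70


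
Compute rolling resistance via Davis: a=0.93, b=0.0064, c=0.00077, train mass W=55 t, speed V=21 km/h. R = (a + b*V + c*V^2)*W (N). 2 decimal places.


b*V = 0.0064 * 21 = 0.1344
c*V^2 = 0.00077 * 441 = 0.33957
R_per_t = 0.93 + 0.1344 + 0.33957 = 1.40397 N/t
R_total = 1.40397 * 55 = 77.22 N

77.22


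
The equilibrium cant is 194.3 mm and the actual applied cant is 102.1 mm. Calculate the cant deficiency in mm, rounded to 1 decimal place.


Cant deficiency = equilibrium cant - actual cant
CD = 194.3 - 102.1
CD = 92.2 mm

92.2


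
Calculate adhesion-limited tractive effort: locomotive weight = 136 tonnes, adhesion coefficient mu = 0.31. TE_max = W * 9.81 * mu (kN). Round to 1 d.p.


TE_max = W * g * mu
TE_max = 136 * 9.81 * 0.31
TE_max = 1334.16 * 0.31
TE_max = 413.6 kN

413.6


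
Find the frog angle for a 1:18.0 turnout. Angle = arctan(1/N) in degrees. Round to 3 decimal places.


1/N = 1/18.0 = 0.055556
angle = arctan(0.055556) = 0.055499 rad
angle = 0.055499 * 180/pi = 3.180 degrees

3.180


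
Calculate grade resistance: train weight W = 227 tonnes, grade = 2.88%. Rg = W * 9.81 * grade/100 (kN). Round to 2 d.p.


Rg = W * 9.81 * grade / 100
Rg = 227 * 9.81 * 2.88 / 100
Rg = 2226.87 * 0.0288
Rg = 64.13 kN

64.13


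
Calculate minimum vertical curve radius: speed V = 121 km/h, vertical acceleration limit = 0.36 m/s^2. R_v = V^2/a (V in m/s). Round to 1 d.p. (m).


Convert speed: V = 121 / 3.6 = 33.6111 m/s
V^2 = 1129.7068 m^2/s^2
R_v = 1129.7068 / 0.36
R_v = 3138.1 m

3138.1


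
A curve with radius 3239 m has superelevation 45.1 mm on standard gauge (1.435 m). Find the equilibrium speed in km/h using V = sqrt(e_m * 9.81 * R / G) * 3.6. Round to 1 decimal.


Convert cant: e = 45.1 mm = 0.0451 m
V_ms = sqrt(0.0451 * 9.81 * 3239 / 1.435)
V_ms = sqrt(998.629971) = 31.6011 m/s
V = 31.6011 * 3.6 = 113.8 km/h

113.8


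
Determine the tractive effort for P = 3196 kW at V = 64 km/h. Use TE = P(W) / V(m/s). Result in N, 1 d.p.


Convert: P = 3196 kW = 3196000 W
V = 64 / 3.6 = 17.7778 m/s
TE = 3196000 / 17.7778
TE = 179775.0 N

179775.0


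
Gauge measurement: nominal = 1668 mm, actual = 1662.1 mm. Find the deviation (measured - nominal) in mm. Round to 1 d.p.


Deviation = measured - nominal
Deviation = 1662.1 - 1668
Deviation = -5.9 mm

-5.9


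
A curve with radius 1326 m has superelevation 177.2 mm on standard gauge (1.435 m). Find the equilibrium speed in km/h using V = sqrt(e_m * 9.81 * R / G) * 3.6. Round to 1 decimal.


Convert cant: e = 177.2 mm = 0.1772 m
V_ms = sqrt(0.1772 * 9.81 * 1326 / 1.435)
V_ms = sqrt(1606.291451) = 40.0786 m/s
V = 40.0786 * 3.6 = 144.3 km/h

144.3


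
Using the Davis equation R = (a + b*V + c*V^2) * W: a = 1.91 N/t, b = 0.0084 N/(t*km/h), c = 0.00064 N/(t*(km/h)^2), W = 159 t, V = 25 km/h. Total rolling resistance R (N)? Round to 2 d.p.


b*V = 0.0084 * 25 = 0.21
c*V^2 = 0.00064 * 625 = 0.4
R_per_t = 1.91 + 0.21 + 0.4 = 2.52 N/t
R_total = 2.52 * 159 = 400.68 N

400.68


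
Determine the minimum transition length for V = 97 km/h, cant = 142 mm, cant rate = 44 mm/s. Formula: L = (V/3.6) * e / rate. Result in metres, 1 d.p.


Convert speed: V = 97 / 3.6 = 26.9444 m/s
L = 26.9444 * 142 / 44
L = 3826.1111 / 44
L = 87.0 m

87.0


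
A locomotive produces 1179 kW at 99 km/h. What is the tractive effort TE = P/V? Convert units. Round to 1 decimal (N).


Convert: P = 1179 kW = 1179000 W
V = 99 / 3.6 = 27.5 m/s
TE = 1179000 / 27.5
TE = 42872.7 N

42872.7


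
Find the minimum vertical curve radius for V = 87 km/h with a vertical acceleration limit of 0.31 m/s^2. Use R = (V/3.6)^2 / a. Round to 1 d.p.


Convert speed: V = 87 / 3.6 = 24.1667 m/s
V^2 = 584.0278 m^2/s^2
R_v = 584.0278 / 0.31
R_v = 1884.0 m

1884.0


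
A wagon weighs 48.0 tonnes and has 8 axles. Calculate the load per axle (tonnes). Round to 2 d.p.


Load per axle = total weight / number of axles
Load = 48.0 / 8
Load = 6.00 tonnes

6.00


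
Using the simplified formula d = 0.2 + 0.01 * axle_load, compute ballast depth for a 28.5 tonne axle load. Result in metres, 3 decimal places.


d = 0.2 + 0.01 * 28.5
d = 0.2 + 0.285
d = 0.485 m

0.485


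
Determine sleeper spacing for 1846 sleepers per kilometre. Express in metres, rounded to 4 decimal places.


Spacing = 1000 m / number of sleepers
Spacing = 1000 / 1846
Spacing = 0.5417 m

0.5417


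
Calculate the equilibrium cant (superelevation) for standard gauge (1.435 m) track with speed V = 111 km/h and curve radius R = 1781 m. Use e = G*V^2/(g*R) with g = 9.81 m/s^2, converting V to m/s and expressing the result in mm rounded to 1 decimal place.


Convert speed: V = 111 / 3.6 = 30.8333 m/s
Apply formula: e = 1.435 * 30.8333^2 / (9.81 * 1781)
e = 1.435 * 950.6944 / 17471.61
e = 0.078084 m = 78.1 mm

78.1


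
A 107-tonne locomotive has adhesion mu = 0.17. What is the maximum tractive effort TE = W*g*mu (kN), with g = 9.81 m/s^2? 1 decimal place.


TE_max = W * g * mu
TE_max = 107 * 9.81 * 0.17
TE_max = 1049.67 * 0.17
TE_max = 178.4 kN

178.4


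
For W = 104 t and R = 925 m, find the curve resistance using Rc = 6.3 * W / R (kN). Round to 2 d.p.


Rc = 6.3 * W / R
Rc = 6.3 * 104 / 925
Rc = 655.2 / 925
Rc = 0.71 kN

0.71


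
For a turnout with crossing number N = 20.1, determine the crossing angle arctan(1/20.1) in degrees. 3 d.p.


1/N = 1/20.1 = 0.049751
angle = arctan(0.049751) = 0.04971 rad
angle = 0.04971 * 180/pi = 2.848 degrees

2.848


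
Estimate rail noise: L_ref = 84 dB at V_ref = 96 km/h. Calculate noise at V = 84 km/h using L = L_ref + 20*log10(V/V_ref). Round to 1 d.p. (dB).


V/V_ref = 84 / 96 = 0.875
log10(0.875) = -0.057992
20 * -0.057992 = -1.1598
L = 84 + -1.1598 = 82.8 dB

82.8


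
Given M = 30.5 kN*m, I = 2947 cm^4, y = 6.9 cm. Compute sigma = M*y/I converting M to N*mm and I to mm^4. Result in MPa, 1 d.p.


Convert units:
M = 30.5 kN*m = 30500000 N*mm
y = 6.9 cm = 69 mm
I = 2947 cm^4 = 29470000 mm^4
sigma = 30500000 * 69 / 29470000
sigma = 71.4 MPa

71.4


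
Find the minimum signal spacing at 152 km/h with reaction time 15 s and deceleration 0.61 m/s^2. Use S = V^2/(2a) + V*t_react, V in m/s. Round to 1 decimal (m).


V = 152 / 3.6 = 42.2222 m/s
Braking distance = 42.2222^2 / (2*0.61) = 1461.2427 m
Sighting distance = 42.2222 * 15 = 633.3333 m
S = 1461.2427 + 633.3333 = 2094.6 m

2094.6


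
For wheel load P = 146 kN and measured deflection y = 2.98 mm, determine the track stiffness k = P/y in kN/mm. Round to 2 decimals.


Track stiffness k = P / y
k = 146 / 2.98
k = 48.99 kN/mm

48.99


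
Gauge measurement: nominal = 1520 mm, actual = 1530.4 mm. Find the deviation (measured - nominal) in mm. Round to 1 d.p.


Deviation = measured - nominal
Deviation = 1530.4 - 1520
Deviation = 10.4 mm

10.4


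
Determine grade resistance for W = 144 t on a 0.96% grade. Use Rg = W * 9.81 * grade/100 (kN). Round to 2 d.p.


Rg = W * 9.81 * grade / 100
Rg = 144 * 9.81 * 0.96 / 100
Rg = 1412.64 * 0.0096
Rg = 13.56 kN

13.56


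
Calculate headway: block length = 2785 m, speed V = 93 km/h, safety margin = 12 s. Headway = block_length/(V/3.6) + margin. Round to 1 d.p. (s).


V = 93 / 3.6 = 25.8333 m/s
Block traversal time = 2785 / 25.8333 = 107.8065 s
Headway = 107.8065 + 12
Headway = 119.8 s

119.8


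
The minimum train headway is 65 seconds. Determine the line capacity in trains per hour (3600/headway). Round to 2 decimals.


Capacity = 3600 / headway
Capacity = 3600 / 65
Capacity = 55.38 trains/hour

55.38


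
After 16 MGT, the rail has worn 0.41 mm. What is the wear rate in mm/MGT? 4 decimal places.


Wear rate = total wear / cumulative tonnage
Rate = 0.41 / 16
Rate = 0.0256 mm/MGT

0.0256


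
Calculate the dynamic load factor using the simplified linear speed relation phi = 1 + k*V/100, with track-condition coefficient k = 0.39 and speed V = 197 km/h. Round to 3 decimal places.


phi = 1 + k * V / 100
phi = 1 + 0.39 * 197 / 100
phi = 1 + 0.7683
phi = 1.768

1.768


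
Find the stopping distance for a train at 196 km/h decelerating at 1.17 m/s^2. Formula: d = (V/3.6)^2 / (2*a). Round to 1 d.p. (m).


Convert speed: V = 196 / 3.6 = 54.4444 m/s
V^2 = 2964.1975
d = 2964.1975 / (2 * 1.17)
d = 2964.1975 / 2.34
d = 1266.8 m

1266.8


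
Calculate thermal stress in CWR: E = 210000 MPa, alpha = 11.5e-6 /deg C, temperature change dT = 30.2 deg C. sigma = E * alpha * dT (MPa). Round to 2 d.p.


sigma = E * alpha * dT
sigma = 210000 * 11.5e-6 * 30.2
sigma = 2.415 * 30.2
sigma = 72.93 MPa

72.93


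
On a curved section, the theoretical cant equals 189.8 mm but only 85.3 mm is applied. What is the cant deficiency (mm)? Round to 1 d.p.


Cant deficiency = equilibrium cant - actual cant
CD = 189.8 - 85.3
CD = 104.5 mm

104.5


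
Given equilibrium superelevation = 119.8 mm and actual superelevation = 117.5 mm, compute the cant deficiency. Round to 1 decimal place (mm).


Cant deficiency = equilibrium cant - actual cant
CD = 119.8 - 117.5
CD = 2.3 mm

2.3


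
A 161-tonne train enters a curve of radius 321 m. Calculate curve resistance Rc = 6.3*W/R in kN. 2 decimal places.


Rc = 6.3 * W / R
Rc = 6.3 * 161 / 321
Rc = 1014.3 / 321
Rc = 3.16 kN

3.16


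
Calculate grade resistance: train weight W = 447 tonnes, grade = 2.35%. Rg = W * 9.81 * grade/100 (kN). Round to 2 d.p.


Rg = W * 9.81 * grade / 100
Rg = 447 * 9.81 * 2.35 / 100
Rg = 4385.07 * 0.0235
Rg = 103.05 kN

103.05


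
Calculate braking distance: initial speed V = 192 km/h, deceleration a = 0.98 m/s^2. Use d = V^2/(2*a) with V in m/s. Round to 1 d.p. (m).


Convert speed: V = 192 / 3.6 = 53.3333 m/s
V^2 = 2844.4444
d = 2844.4444 / (2 * 0.98)
d = 2844.4444 / 1.96
d = 1451.2 m

1451.2


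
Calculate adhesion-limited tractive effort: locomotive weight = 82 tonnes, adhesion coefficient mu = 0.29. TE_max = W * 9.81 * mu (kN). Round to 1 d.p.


TE_max = W * g * mu
TE_max = 82 * 9.81 * 0.29
TE_max = 804.42 * 0.29
TE_max = 233.3 kN

233.3


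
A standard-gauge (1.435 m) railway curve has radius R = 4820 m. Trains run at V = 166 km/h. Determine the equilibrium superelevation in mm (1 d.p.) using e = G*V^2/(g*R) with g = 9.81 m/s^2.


Convert speed: V = 166 / 3.6 = 46.1111 m/s
Apply formula: e = 1.435 * 46.1111^2 / (9.81 * 4820)
e = 1.435 * 2126.2346 / 47284.2
e = 0.064528 m = 64.5 mm

64.5


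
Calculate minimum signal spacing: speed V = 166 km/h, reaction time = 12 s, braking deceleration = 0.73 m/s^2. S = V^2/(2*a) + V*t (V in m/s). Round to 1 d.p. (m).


V = 166 / 3.6 = 46.1111 m/s
Braking distance = 46.1111^2 / (2*0.73) = 1456.325 m
Sighting distance = 46.1111 * 12 = 553.3333 m
S = 1456.325 + 553.3333 = 2009.7 m

2009.7


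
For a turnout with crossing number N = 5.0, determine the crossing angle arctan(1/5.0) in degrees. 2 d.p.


1/N = 1/5.0 = 0.2
angle = arctan(0.2) = 0.197396 rad
angle = 0.197396 * 180/pi = 11.31 degrees

11.31


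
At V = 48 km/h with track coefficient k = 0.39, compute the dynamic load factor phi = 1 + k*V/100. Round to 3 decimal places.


phi = 1 + k * V / 100
phi = 1 + 0.39 * 48 / 100
phi = 1 + 0.1872
phi = 1.187

1.187


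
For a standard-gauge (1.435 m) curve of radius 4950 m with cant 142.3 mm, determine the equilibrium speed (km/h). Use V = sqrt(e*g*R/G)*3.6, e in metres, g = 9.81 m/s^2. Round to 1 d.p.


Convert cant: e = 142.3 mm = 0.1423 m
V_ms = sqrt(0.1423 * 9.81 * 4950 / 1.435)
V_ms = sqrt(4815.342753) = 69.3927 m/s
V = 69.3927 * 3.6 = 249.8 km/h

249.8


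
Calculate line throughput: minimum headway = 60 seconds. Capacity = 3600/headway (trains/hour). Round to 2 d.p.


Capacity = 3600 / headway
Capacity = 3600 / 60
Capacity = 60.00 trains/hour

60.00


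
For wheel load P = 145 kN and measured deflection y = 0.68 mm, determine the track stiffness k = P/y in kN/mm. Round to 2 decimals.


Track stiffness k = P / y
k = 145 / 0.68
k = 213.24 kN/mm

213.24


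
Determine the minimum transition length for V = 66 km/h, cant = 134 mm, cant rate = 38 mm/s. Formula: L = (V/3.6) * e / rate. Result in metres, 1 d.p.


Convert speed: V = 66 / 3.6 = 18.3333 m/s
L = 18.3333 * 134 / 38
L = 2456.6667 / 38
L = 64.6 m

64.6


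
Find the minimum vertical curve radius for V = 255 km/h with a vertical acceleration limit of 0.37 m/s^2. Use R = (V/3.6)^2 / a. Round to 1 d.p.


Convert speed: V = 255 / 3.6 = 70.8333 m/s
V^2 = 5017.3611 m^2/s^2
R_v = 5017.3611 / 0.37
R_v = 13560.4 m

13560.4


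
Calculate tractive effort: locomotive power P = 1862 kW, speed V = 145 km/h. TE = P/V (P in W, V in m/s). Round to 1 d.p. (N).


Convert: P = 1862 kW = 1862000 W
V = 145 / 3.6 = 40.2778 m/s
TE = 1862000 / 40.2778
TE = 46229.0 N

46229.0


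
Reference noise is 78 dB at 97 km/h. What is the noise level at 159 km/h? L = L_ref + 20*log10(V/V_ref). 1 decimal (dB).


V/V_ref = 159 / 97 = 1.639175
log10(1.639175) = 0.214625
20 * 0.214625 = 4.2925
L = 78 + 4.2925 = 82.3 dB

82.3


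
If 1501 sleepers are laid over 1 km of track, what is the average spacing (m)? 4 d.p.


Spacing = 1000 m / number of sleepers
Spacing = 1000 / 1501
Spacing = 0.6662 m

0.6662


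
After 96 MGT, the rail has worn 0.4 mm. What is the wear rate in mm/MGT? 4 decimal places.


Wear rate = total wear / cumulative tonnage
Rate = 0.4 / 96
Rate = 0.0042 mm/MGT

0.0042


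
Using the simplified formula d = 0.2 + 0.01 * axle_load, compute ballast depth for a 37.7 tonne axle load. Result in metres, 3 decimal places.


d = 0.2 + 0.01 * 37.7
d = 0.2 + 0.377
d = 0.577 m

0.577


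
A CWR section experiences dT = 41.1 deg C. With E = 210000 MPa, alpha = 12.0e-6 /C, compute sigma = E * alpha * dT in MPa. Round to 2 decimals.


sigma = E * alpha * dT
sigma = 210000 * 12.0e-6 * 41.1
sigma = 2.52 * 41.1
sigma = 103.57 MPa

103.57


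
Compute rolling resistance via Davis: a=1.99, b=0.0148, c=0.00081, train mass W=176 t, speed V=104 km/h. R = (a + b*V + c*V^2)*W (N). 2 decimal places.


b*V = 0.0148 * 104 = 1.5392
c*V^2 = 0.00081 * 10816 = 8.76096
R_per_t = 1.99 + 1.5392 + 8.76096 = 12.29016 N/t
R_total = 12.29016 * 176 = 2163.07 N

2163.07


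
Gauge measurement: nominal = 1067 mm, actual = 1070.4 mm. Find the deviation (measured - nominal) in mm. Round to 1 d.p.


Deviation = measured - nominal
Deviation = 1070.4 - 1067
Deviation = 3.4 mm

3.4


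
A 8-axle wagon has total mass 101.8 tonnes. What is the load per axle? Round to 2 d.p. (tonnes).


Load per axle = total weight / number of axles
Load = 101.8 / 8
Load = 12.73 tonnes

12.73
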